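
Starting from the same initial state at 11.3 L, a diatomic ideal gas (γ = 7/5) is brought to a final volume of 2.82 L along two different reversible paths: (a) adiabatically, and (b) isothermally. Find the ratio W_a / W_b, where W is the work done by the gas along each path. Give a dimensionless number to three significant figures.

Path (a) adiabatic: W = P₁V₁(1 − (V₁/V₂)^(γ−1))/(γ−1) → W_a/(P₁V₁) = -1.856.
Path (b) isothermal: W = P₁V₁ ln(V₂/V₁) → W_b/(P₁V₁) = -1.388.
W_a / W_b = -1.856 / -1.388 = 1.337.

W_a / W_b ≈ 1.34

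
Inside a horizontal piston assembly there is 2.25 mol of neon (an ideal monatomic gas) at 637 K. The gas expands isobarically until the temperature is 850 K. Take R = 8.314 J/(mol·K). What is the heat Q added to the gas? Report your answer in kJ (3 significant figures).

Isobaric: W = nRΔT = (2.25)(8.314)(213) = 3984 J.
ΔU = nCᵥΔT with Cᵥ = 3R/2: ΔU = (2.25)(12.47)(213) = 5977 J.
Q = ΔU + W = 5977 + 3984 = 9961 J.

Q ≈ 9.96 kJ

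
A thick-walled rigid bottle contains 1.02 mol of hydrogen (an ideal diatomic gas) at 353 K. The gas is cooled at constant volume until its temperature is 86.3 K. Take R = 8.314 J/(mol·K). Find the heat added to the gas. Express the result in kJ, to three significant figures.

Constant volume ⇒ W = 0, so Q = ΔU = nCᵥΔT with Cᵥ = 5R/2 = 20.79 J/(mol·K).
ΔU = (1.02)(20.79)(86.3 − 353) = -5654 J.

Q ≈ -5.65 kJ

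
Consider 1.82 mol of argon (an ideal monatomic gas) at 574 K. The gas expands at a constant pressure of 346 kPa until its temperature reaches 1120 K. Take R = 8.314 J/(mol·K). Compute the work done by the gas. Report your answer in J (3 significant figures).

W ≈ 8260 J

Isobaric: W = P ΔV = nR ΔT.
W = (1.82)(8.314)(1120 − 574) = 8262 J.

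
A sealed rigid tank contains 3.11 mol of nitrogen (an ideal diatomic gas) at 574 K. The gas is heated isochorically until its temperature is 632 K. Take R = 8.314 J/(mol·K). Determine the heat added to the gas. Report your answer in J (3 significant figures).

Constant volume ⇒ W = 0, so Q = ΔU = nCᵥΔT with Cᵥ = 5R/2 = 20.79 J/(mol·K).
ΔU = (3.11)(20.79)(632 − 574) = 3749 J.

Q ≈ 3750 J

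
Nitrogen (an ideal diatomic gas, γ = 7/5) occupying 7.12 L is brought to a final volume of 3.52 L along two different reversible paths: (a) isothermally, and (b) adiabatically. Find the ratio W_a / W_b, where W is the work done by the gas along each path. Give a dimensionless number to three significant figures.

W_a / W_b ≈ 0.866

Path (a) isothermal: W = P₁V₁ ln(V₂/V₁) → W_a/(P₁V₁) = -0.7044.
Path (b) adiabatic: W = P₁V₁(1 − (V₁/V₂)^(γ−1))/(γ−1) → W_b/(P₁V₁) = -0.8137.
W_a / W_b = -0.7044 / -0.8137 = 0.8657.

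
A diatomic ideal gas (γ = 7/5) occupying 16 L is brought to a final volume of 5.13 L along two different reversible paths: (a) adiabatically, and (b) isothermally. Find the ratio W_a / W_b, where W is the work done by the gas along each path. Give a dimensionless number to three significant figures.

Path (a) adiabatic: W = P₁V₁(1 − (V₁/V₂)^(γ−1))/(γ−1) → W_a/(P₁V₁) = -1.44.
Path (b) isothermal: W = P₁V₁ ln(V₂/V₁) → W_b/(P₁V₁) = -1.137.
W_a / W_b = -1.44 / -1.137 = 1.266.

W_a / W_b ≈ 1.27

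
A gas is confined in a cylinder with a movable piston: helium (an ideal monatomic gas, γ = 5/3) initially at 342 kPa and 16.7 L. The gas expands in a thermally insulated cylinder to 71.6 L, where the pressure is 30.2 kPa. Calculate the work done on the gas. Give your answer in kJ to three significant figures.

W ≈ -5.32 kJ

Adiabatic: W = (P₁V₁ − P₂V₂)/(γ − 1) with γ = 5/3.
P₁V₁ = 5711 J, P₂V₂ = 2162 J.
W = (5711 − 2162) / 0.6667 = 5324 J.
Work on gas = −W_by = -5324 J.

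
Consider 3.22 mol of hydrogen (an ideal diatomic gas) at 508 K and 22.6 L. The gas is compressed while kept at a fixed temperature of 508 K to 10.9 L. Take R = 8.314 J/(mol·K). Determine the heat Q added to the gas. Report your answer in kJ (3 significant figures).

Isothermal ⇒ ΔU = 0, so Q = W = nRT ln(V₂/V₁).
Q = (3.22)(8.314)(508) ln(10.9/22.6) = 13600 × -0.7292 = -9917 J.

Q ≈ -9.92 kJ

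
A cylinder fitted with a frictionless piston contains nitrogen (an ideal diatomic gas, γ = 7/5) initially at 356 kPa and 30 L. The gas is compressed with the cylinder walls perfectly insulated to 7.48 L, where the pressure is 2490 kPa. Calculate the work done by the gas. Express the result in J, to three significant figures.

Adiabatic: W = (P₁V₁ − P₂V₂)/(γ − 1) with γ = 7/5.
P₁V₁ = 10680 J, P₂V₂ = 18625 J.
W = (10680 − 18625) / 0.4 = -19863 J.

W ≈ -19900 J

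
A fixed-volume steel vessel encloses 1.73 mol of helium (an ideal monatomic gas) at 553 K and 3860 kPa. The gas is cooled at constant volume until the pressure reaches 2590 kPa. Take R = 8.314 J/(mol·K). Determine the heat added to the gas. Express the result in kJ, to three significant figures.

Constant volume ⇒ W = 0, so Q = ΔU = nCᵥΔT with Cᵥ = 3R/2 = 12.47 J/(mol·K).
At constant V, T₂/T₁ = P₂/P₁ ⇒ ΔT = T₁(P₂/P₁ − 1) = 553·(2590/3860 − 1) = -181.9 K.
ΔU = (1.73)(12.47)(-181.9) = -3925 J.

Q ≈ -3.93 kJ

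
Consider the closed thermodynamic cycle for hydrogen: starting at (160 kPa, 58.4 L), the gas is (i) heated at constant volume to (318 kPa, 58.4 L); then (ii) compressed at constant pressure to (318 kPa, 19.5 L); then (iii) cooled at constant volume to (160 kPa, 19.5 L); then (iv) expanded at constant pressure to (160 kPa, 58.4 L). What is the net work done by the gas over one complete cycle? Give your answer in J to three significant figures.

Constant-volume legs do no work.
W(ii) = (318)(19.5 − 58.4) = -12370 J; W(iv) = (160)(58.4 − 19.5) = 6224 J.
W_net = -12370 + 6224 = -6146 J (the counter-clockwise enclosed area).

W_net ≈ -6150 J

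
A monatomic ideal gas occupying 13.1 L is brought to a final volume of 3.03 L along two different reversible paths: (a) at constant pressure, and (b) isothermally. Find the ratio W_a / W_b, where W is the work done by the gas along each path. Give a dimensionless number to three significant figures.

W_a / W_b ≈ 0.525

Path (a) isobaric: W = P₁(V₂ − V₁) → W_a/(P₁V₁) = -0.7687.
Path (b) isothermal: W = P₁V₁ ln(V₂/V₁) → W_b/(P₁V₁) = -1.464.
W_a / W_b = -0.7687 / -1.464 = 0.5251.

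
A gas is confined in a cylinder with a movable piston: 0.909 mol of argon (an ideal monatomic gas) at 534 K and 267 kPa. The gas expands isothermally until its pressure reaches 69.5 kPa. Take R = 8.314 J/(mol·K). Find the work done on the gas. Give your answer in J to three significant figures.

Isothermal process: W = nRT ln(V₂/V₁) = nRT ln(P₁/P₂).
W = (0.909)(8.314)(534) × ln(267/69.5)
  = 4036 × ln(3.842) = 4036 × 1.346
W_by_gas = 5432 J; work on gas = −W_by = -5432 J.

W ≈ -5430 J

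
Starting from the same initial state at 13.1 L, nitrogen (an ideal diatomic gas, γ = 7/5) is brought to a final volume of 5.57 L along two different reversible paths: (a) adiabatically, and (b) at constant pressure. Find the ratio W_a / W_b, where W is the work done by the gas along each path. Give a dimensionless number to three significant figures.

W_a / W_b ≈ 1.77

Path (a) adiabatic: W = P₁V₁(1 − (V₁/V₂)^(γ−1))/(γ−1) → W_a/(P₁V₁) = -1.02.
Path (b) isobaric: W = P₁(V₂ − V₁) → W_b/(P₁V₁) = -0.5748.
W_a / W_b = -1.02 / -0.5748 = 1.774.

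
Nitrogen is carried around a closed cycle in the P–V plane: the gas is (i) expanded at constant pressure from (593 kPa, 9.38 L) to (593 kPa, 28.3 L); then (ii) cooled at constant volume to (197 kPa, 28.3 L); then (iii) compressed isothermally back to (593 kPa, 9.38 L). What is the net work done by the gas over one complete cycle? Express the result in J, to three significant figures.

W_net ≈ 5060 J

Leg (i): W = PΔV = (593)(28.3 − 9.38) = 11220 J.
Leg (ii): W = 0.
Leg (iii): W = PᵢVᵢ ln(V_f/Vᵢ) = (5575) ln(9.38/28.3) = -6156 J.
W_net = 11220 − 6156 = 5063 J.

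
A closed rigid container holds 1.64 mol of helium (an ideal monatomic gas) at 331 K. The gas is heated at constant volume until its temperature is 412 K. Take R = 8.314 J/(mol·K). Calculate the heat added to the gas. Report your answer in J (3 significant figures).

Q ≈ 1660 J

Constant volume ⇒ W = 0, so Q = ΔU = nCᵥΔT with Cᵥ = 3R/2 = 12.47 J/(mol·K).
ΔU = (1.64)(12.47)(412 − 331) = 1657 J.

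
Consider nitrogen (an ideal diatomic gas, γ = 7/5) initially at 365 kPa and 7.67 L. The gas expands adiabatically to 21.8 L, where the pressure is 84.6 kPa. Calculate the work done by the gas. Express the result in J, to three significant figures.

W ≈ 2390 J

Adiabatic: W = (P₁V₁ − P₂V₂)/(γ − 1) with γ = 7/5.
P₁V₁ = 2800 J, P₂V₂ = 1844 J.
W = (2800 − 1844) / 0.4 = 2388 J.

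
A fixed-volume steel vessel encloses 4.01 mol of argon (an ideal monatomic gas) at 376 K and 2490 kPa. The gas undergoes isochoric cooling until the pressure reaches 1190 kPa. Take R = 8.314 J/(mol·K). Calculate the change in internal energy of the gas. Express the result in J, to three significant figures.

Constant volume ⇒ W = 0, so Q = ΔU = nCᵥΔT with Cᵥ = 3R/2 = 12.47 J/(mol·K).
At constant V, T₂/T₁ = P₂/P₁ ⇒ ΔT = T₁(P₂/P₁ − 1) = 376·(1190/2490 − 1) = -196.3 K.
ΔU = (4.01)(12.47)(-196.3) = -9817 J.

ΔU ≈ -9820 J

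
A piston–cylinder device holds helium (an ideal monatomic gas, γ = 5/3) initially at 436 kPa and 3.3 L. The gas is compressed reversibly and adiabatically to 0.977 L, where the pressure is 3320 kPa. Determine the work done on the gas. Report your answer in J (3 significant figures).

Adiabatic: W = (P₁V₁ − P₂V₂)/(γ − 1) with γ = 5/3.
P₁V₁ = 1439 J, P₂V₂ = 3244 J.
W = (1439 − 3244) / 0.6667 = -2707 J.
Work on gas = −W_by = 2707 J.

W ≈ 2710 J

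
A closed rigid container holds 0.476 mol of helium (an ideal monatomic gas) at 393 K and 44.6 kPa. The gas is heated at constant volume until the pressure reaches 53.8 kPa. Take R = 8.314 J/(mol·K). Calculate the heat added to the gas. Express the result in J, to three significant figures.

Q ≈ 481 J

Constant volume ⇒ W = 0, so Q = ΔU = nCᵥΔT with Cᵥ = 3R/2 = 12.47 J/(mol·K).
At constant V, T₂/T₁ = P₂/P₁ ⇒ ΔT = T₁(P₂/P₁ − 1) = 393·(53.8/44.6 − 1) = 81.07 K.
ΔU = (0.476)(12.47)(81.07) = 481.2 J.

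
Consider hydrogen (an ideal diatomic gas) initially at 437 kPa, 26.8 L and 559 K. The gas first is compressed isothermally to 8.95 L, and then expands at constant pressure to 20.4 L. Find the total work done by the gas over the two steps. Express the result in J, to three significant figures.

W_total ≈ 2140 J

Step 1 (isothermal): W = P₁V₁ ln(V₂/V₁) = (11712) ln(8.95/26.8) = -12845 J.
After step 1: P = 1309 kPa, V = 8.95 L, T = 559 K.
Step 2 (isobaric): W = PΔV = (1309 kPa)(20.4 − 8.95 L) = 14983 J.
W_total = -12845 + 14983 = 2138 J.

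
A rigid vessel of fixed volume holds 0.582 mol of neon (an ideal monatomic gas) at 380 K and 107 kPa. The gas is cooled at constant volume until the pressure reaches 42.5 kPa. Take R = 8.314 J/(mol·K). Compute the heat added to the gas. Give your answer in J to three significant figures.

Q ≈ -1660 J

Constant volume ⇒ W = 0, so Q = ΔU = nCᵥΔT with Cᵥ = 3R/2 = 12.47 J/(mol·K).
At constant V, T₂/T₁ = P₂/P₁ ⇒ ΔT = T₁(P₂/P₁ − 1) = 380·(42.5/107 − 1) = -229.1 K.
ΔU = (0.582)(12.47)(-229.1) = -1663 J.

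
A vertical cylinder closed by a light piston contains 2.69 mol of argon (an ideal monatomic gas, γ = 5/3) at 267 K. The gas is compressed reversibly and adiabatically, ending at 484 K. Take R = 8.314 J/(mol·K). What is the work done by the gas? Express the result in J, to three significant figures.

Adiabatic ⇒ Q = 0, so W_by = −ΔU = nCᵥ(T₁ − T₂).
Cᵥ = 3R/2 = 12.47 J/(mol·K).
W = (2.69)(12.47)(267 − 484) = -7280 J.

W ≈ -7280 J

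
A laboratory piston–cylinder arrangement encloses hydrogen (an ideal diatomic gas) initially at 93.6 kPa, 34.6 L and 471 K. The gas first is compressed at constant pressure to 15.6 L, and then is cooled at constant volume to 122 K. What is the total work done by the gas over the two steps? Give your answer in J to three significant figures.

W_total ≈ -1780 J

Step 1 (isobaric): W = PΔV = (93.6 kPa)(15.6 − 34.6 L) = -1778 J.
Step 2 (isochoric): W = 0 (constant volume).
W_total = -1778 + 0 = -1778 J.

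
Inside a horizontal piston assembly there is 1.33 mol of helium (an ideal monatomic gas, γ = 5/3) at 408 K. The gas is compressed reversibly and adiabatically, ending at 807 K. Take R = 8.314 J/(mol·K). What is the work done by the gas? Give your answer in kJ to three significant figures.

W ≈ -6.62 kJ

Adiabatic ⇒ Q = 0, so W_by = −ΔU = nCᵥ(T₁ − T₂).
Cᵥ = 3R/2 = 12.47 J/(mol·K).
W = (1.33)(12.47)(408 − 807) = -6618 J.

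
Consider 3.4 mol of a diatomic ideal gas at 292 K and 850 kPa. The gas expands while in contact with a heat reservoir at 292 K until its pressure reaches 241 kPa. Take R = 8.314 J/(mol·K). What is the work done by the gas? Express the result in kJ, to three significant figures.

W ≈ 10.4 kJ

Isothermal process: W = nRT ln(V₂/V₁) = nRT ln(P₁/P₂).
W = (3.4)(8.314)(292) × ln(850/241)
  = 8254 × ln(3.527) = 8254 × 1.26
W_by_gas = 10404 J.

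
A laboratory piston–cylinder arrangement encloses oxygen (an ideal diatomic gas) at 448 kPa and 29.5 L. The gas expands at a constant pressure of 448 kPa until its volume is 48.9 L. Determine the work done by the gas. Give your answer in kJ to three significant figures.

W ≈ 8.69 kJ

Isobaric: W = P ΔV.
W = (448 kPa)(48.9 − 29.5 L) = (448)(19.4) = 8691 J.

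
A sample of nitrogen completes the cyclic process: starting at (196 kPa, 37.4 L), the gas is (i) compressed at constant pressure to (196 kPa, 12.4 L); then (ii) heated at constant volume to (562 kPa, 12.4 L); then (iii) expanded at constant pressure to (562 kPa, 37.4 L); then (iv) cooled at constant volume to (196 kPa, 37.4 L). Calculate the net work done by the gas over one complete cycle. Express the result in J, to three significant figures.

W_net ≈ 9150 J

Constant-volume legs do no work.
W(i) = (196)(12.4 − 37.4) = -4900 J; W(iii) = (562)(37.4 − 12.4) = 14050 J.
W_net = -4900 + 14050 = 9150 J (the clockwise enclosed area).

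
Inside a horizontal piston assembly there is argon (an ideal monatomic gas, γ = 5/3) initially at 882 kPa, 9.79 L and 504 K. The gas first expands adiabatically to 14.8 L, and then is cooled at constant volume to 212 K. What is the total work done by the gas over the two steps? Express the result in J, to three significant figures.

Step 1 (adiabatic): W = (P₁V₁ − P₂V₂)/(γ−1) = (8635 − 6555)/0.667 = 3119 J.
Step 2 (isochoric): W = 0 (constant volume).
W_total = 3119 + 0 = 3119 J.

W_total ≈ 3120 J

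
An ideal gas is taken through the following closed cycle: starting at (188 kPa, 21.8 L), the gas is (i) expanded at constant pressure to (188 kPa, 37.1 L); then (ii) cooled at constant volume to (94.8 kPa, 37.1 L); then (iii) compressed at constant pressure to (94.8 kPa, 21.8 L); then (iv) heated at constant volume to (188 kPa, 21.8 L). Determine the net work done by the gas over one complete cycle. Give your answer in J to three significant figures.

W_net ≈ 1430 J

Constant-volume legs do no work.
W(i) = (188)(37.1 − 21.8) = 2876 J; W(iii) = (94.8)(21.8 − 37.1) = -1450 J.
W_net = 2876 − 1450 = 1426 J (the clockwise enclosed area).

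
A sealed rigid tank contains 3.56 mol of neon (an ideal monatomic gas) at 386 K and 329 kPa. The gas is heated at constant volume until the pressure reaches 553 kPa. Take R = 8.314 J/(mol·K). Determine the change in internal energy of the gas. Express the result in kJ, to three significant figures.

ΔU ≈ 11.7 kJ

Constant volume ⇒ W = 0, so Q = ΔU = nCᵥΔT with Cᵥ = 3R/2 = 12.47 J/(mol·K).
At constant V, T₂/T₁ = P₂/P₁ ⇒ ΔT = T₁(P₂/P₁ − 1) = 386·(553/329 − 1) = 262.8 K.
ΔU = (3.56)(12.47)(262.8) = 11668 J.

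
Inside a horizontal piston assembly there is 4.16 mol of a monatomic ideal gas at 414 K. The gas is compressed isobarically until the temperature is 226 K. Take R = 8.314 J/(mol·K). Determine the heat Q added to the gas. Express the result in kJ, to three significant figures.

Q ≈ -16.3 kJ

Isobaric: W = nRΔT = (4.16)(8.314)(-188) = -6502 J.
ΔU = nCᵥΔT with Cᵥ = 3R/2: ΔU = (4.16)(12.47)(-188) = -9753 J.
Q = ΔU + W = -9753 − 6502 = -16256 J.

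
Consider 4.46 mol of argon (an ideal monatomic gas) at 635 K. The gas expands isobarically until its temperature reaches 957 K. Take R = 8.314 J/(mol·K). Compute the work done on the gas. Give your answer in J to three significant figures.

W ≈ -11900 J

Isobaric: W = P ΔV = nR ΔT.
W = (4.46)(8.314)(957 − 635) = 11940 J.
Work on gas = −W_by = -11940 J.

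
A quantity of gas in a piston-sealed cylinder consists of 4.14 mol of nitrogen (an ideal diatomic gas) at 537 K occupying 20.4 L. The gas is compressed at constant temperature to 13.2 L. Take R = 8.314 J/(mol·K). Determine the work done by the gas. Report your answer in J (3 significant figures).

Isothermal: W = nRT ln(V₂/V₁).
W = (4.14)(8.314)(537) × ln(13.2/20.4)
  = 18484 × -0.4353
W_by_gas = -8046 J.

W ≈ -8050 J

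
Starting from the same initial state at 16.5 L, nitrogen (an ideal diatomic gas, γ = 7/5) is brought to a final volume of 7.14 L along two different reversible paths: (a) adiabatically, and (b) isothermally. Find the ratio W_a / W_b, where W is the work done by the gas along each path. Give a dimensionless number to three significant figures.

Path (a) adiabatic: W = P₁V₁(1 − (V₁/V₂)^(γ−1))/(γ−1) → W_a/(P₁V₁) = -0.9951.
Path (b) isothermal: W = P₁V₁ ln(V₂/V₁) → W_b/(P₁V₁) = -0.8376.
W_a / W_b = -0.9951 / -0.8376 = 1.188.

W_a / W_b ≈ 1.19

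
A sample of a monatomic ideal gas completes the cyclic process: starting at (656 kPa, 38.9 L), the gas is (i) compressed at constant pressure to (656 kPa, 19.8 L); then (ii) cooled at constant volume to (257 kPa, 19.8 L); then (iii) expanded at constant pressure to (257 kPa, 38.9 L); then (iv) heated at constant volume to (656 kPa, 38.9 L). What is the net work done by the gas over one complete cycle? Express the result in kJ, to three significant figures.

W_net ≈ -7.62 kJ

Constant-volume legs do no work.
W(i) = (656)(19.8 − 38.9) = -12530 J; W(iii) = (257)(38.9 − 19.8) = 4909 J.
W_net = -12530 + 4909 = -7621 J (the counter-clockwise enclosed area).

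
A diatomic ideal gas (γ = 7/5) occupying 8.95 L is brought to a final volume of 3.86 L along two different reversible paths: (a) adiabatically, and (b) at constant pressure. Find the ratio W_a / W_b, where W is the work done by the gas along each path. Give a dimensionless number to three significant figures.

Path (a) adiabatic: W = P₁V₁(1 − (V₁/V₂)^(γ−1))/(γ−1) → W_a/(P₁V₁) = -0.9997.
Path (b) isobaric: W = P₁(V₂ − V₁) → W_b/(P₁V₁) = -0.5687.
W_a / W_b = -0.9997 / -0.5687 = 1.758.

W_a / W_b ≈ 1.76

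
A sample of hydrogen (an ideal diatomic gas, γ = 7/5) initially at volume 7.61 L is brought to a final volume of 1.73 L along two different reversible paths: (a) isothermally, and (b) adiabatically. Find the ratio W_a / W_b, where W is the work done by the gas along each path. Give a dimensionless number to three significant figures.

Path (a) isothermal: W = P₁V₁ ln(V₂/V₁) → W_a/(P₁V₁) = -1.481.
Path (b) adiabatic: W = P₁V₁(1 − (V₁/V₂)^(γ−1))/(γ−1) → W_b/(P₁V₁) = -2.021.
W_a / W_b = -1.481 / -2.021 = 0.7328.

W_a / W_b ≈ 0.733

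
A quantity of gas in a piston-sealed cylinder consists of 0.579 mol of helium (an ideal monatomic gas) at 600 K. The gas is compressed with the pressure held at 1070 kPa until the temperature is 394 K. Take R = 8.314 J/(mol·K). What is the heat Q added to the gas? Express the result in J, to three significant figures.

Isobaric: W = nRΔT = (0.579)(8.314)(-206) = -991.6 J.
ΔU = nCᵥΔT with Cᵥ = 3R/2: ΔU = (0.579)(12.47)(-206) = -1487 J.
Q = ΔU + W = -1487 − 991.6 = -2479 J.

Q ≈ -2480 J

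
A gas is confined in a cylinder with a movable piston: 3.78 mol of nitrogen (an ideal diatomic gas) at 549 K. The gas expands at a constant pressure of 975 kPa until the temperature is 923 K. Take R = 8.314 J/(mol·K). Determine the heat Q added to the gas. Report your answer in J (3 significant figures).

Isobaric: W = nRΔT = (3.78)(8.314)(374) = 11754 J.
ΔU = nCᵥΔT with Cᵥ = 5R/2: ΔU = (3.78)(20.79)(374) = 29384 J.
Q = ΔU + W = 29384 + 11754 = 41138 J.

Q ≈ 41100 J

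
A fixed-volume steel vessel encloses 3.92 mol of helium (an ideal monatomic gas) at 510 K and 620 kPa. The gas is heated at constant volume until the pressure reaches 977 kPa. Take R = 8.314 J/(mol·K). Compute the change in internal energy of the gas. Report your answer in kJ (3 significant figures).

ΔU ≈ 14.4 kJ

Constant volume ⇒ W = 0, so Q = ΔU = nCᵥΔT with Cᵥ = 3R/2 = 12.47 J/(mol·K).
At constant V, T₂/T₁ = P₂/P₁ ⇒ ΔT = T₁(P₂/P₁ − 1) = 510·(977/620 − 1) = 293.7 K.
ΔU = (3.92)(12.47)(293.7) = 14356 J.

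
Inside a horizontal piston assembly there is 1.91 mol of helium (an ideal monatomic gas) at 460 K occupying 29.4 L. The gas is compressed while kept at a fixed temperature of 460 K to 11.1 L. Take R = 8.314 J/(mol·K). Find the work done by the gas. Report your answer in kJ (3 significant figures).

Isothermal: W = nRT ln(V₂/V₁).
W = (1.91)(8.314)(460) × ln(11.1/29.4)
  = 7305 × -0.974
W_by_gas = -7115 J.

W ≈ -7.12 kJ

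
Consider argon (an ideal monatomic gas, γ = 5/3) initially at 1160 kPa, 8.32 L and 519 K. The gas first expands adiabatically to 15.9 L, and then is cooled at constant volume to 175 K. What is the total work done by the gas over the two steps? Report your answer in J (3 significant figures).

Step 1 (adiabatic): W = (P₁V₁ − P₂V₂)/(γ−1) = (9651 − 6267)/0.667 = 5076 J.
Step 2 (isochoric): W = 0 (constant volume).
W_total = 5076 + 0 = 5076 J.

W_total ≈ 5080 J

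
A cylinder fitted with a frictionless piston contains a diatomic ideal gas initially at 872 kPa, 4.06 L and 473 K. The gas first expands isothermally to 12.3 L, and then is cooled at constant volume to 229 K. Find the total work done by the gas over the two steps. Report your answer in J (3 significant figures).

Step 1 (isothermal): W = P₁V₁ ln(V₂/V₁) = (3540) ln(12.3/4.06) = 3924 J.
Step 2 (isochoric): W = 0 (constant volume).
W_total = 3924 + 0 = 3924 J.

W_total ≈ 3920 J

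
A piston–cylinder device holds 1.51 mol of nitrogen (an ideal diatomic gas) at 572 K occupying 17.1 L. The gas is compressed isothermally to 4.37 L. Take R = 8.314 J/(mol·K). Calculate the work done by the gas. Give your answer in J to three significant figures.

Isothermal: W = nRT ln(V₂/V₁).
W = (1.51)(8.314)(572) × ln(4.37/17.1)
  = 7181 × -1.364
W_by_gas = -9797 J.

W ≈ -9800 J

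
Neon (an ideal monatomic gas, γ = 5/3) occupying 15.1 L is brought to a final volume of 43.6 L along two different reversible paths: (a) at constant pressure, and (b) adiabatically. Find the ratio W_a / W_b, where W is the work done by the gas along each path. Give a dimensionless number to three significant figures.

Path (a) isobaric: W = P₁(V₂ − V₁) → W_a/(P₁V₁) = 1.887.
Path (b) adiabatic: W = P₁V₁(1 − (V₁/V₂)^(γ−1))/(γ−1) → W_b/(P₁V₁) = 0.7603.
W_a / W_b = 1.887 / 0.7603 = 2.483.

W_a / W_b ≈ 2.48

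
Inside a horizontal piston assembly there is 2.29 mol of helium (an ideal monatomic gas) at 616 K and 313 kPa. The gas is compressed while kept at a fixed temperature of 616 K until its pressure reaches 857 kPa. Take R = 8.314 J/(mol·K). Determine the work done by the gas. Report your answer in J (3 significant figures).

W ≈ -11800 J

Isothermal process: W = nRT ln(V₂/V₁) = nRT ln(P₁/P₂).
W = (2.29)(8.314)(616) × ln(313/857)
  = 11728 × ln(0.3652) = 11728 × -1.007
W_by_gas = -11813 J.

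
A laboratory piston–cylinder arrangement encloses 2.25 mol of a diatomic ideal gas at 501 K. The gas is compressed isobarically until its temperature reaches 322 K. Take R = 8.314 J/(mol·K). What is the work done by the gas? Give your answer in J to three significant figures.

Isobaric: W = P ΔV = nR ΔT.
W = (2.25)(8.314)(322 − 501) = -3348 J.

W ≈ -3350 J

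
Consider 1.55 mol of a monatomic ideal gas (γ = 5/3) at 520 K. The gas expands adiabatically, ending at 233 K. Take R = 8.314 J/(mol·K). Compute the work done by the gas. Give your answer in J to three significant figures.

W ≈ 5550 J

Adiabatic ⇒ Q = 0, so W_by = −ΔU = nCᵥ(T₁ − T₂).
Cᵥ = 3R/2 = 12.47 J/(mol·K).
W = (1.55)(12.47)(520 − 233) = 5548 J.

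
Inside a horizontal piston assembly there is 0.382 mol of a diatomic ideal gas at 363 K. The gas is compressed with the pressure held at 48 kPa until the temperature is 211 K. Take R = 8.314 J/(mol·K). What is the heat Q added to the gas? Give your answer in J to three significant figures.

Isobaric: W = nRΔT = (0.382)(8.314)(-152) = -482.7 J.
ΔU = nCᵥΔT with Cᵥ = 5R/2: ΔU = (0.382)(20.79)(-152) = -1207 J.
Q = ΔU + W = -1207 − 482.7 = -1690 J.

Q ≈ -1690 J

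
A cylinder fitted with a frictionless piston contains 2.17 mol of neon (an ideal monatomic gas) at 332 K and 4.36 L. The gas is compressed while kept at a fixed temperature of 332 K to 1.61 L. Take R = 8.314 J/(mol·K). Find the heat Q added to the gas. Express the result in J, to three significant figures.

Isothermal ⇒ ΔU = 0, so Q = W = nRT ln(V₂/V₁).
Q = (2.17)(8.314)(332) ln(1.61/4.36) = 5990 × -0.9962 = -5967 J.

Q ≈ -5970 J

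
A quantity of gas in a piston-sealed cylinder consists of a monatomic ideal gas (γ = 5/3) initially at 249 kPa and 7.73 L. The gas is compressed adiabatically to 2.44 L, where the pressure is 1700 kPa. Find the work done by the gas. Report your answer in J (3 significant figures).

W ≈ -3330 J

Adiabatic: W = (P₁V₁ − P₂V₂)/(γ − 1) with γ = 5/3.
P₁V₁ = 1925 J, P₂V₂ = 4148 J.
W = (1925 − 4148) / 0.6667 = -3335 J.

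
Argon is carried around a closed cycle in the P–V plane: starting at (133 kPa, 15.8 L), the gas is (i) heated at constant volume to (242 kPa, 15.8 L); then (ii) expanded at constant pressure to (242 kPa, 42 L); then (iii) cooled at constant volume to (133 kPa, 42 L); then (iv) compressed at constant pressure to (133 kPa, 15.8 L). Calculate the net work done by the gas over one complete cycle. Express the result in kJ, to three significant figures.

W_net ≈ 2.86 kJ

Constant-volume legs do no work.
W(ii) = (242)(42 − 15.8) = 6340 J; W(iv) = (133)(15.8 − 42) = -3485 J.
W_net = 6340 − 3485 = 2856 J (the clockwise enclosed area).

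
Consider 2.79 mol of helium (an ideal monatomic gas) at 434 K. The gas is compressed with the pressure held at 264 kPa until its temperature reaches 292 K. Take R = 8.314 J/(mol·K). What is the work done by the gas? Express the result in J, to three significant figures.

W ≈ -3290 J

Isobaric: W = P ΔV = nR ΔT.
W = (2.79)(8.314)(292 − 434) = -3294 J.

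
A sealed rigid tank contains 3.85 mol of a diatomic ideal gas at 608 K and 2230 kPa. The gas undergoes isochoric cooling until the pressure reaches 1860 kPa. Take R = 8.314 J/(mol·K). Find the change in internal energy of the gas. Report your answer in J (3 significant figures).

Constant volume ⇒ W = 0, so Q = ΔU = nCᵥΔT with Cᵥ = 5R/2 = 20.79 J/(mol·K).
At constant V, T₂/T₁ = P₂/P₁ ⇒ ΔT = T₁(P₂/P₁ − 1) = 608·(1860/2230 − 1) = -100.9 K.
ΔU = (3.85)(20.79)(-100.9) = -8073 J.

ΔU ≈ -8070 J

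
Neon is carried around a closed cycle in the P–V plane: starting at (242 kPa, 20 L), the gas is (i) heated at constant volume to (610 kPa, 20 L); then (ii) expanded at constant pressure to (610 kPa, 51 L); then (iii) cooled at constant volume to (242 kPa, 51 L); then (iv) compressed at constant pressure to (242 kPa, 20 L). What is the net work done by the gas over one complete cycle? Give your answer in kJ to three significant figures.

W_net ≈ 11.4 kJ

Constant-volume legs do no work.
W(ii) = (610)(51 − 20) = 18910 J; W(iv) = (242)(20 − 51) = -7502 J.
W_net = 18910 − 7502 = 11408 J (the clockwise enclosed area).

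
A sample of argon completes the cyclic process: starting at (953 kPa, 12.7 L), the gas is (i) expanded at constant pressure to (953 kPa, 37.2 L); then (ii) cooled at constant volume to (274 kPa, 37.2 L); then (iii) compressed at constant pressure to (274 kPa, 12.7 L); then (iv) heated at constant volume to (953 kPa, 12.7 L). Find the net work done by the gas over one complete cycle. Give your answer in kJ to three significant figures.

Constant-volume legs do no work.
W(i) = (953)(37.2 − 12.7) = 23349 J; W(iii) = (274)(12.7 − 37.2) = -6713 J.
W_net = 23349 − 6713 = 16636 J (the clockwise enclosed area).

W_net ≈ 16.6 kJ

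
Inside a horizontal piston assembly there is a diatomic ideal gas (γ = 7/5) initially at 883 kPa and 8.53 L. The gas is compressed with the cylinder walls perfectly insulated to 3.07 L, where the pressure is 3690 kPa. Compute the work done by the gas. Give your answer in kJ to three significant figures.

Adiabatic: W = (P₁V₁ − P₂V₂)/(γ − 1) with γ = 7/5.
P₁V₁ = 7532 J, P₂V₂ = 11328 J.
W = (7532 − 11328) / 0.4 = -9491 J.

W ≈ -9.49 kJ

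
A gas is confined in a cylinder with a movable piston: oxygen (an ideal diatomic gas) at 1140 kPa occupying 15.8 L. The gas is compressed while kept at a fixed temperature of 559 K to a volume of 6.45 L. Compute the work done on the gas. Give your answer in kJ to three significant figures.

Isothermal: W = nRT ln(V₂/V₁) = P₁V₁ ln(V₂/V₁).
P₁V₁ = (1140 kPa)(15.8 L) = 18012 J.
W = 18012 × ln(6.45/15.8) = 18012 × -0.8959
W_by_gas = -16137 J; work on gas = −W_by = 16137 J.

W ≈ 16.1 kJ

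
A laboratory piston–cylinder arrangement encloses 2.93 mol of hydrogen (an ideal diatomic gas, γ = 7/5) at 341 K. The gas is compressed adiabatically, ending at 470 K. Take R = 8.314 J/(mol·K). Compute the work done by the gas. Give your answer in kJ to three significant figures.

W ≈ -7.86 kJ

Adiabatic ⇒ Q = 0, so W_by = −ΔU = nCᵥ(T₁ − T₂).
Cᵥ = 5R/2 = 20.79 J/(mol·K).
W = (2.93)(20.79)(341 − 470) = -7856 J.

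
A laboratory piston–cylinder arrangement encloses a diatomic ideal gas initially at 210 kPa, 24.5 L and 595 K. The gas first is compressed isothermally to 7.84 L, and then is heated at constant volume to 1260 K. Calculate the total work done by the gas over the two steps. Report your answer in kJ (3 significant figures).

Step 1 (isothermal): W = P₁V₁ ln(V₂/V₁) = (5145) ln(7.84/24.5) = -5862 J.
Step 2 (isochoric): W = 0 (constant volume).
W_total = -5862 + 0 = -5862 J.

W_total ≈ -5.86 kJ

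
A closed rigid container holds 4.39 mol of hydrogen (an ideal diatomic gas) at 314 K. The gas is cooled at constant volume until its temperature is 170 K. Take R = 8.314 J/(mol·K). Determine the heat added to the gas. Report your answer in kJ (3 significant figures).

Q ≈ -13.1 kJ

Constant volume ⇒ W = 0, so Q = ΔU = nCᵥΔT with Cᵥ = 5R/2 = 20.79 J/(mol·K).
ΔU = (4.39)(20.79)(170 − 314) = -13139 J.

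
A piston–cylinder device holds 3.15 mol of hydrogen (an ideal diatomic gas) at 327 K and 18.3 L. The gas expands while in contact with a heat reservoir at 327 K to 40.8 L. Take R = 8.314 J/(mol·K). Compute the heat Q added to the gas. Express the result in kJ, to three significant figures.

Q ≈ 6.87 kJ

Isothermal ⇒ ΔU = 0, so Q = W = nRT ln(V₂/V₁).
Q = (3.15)(8.314)(327) ln(40.8/18.3) = 8564 × 0.8018 = 6866 J.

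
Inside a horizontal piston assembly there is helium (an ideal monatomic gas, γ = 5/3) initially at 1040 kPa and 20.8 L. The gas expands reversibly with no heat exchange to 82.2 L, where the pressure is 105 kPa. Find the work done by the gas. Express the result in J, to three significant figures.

W ≈ 19500 J

Adiabatic: W = (P₁V₁ − P₂V₂)/(γ − 1) with γ = 5/3.
P₁V₁ = 21632 J, P₂V₂ = 8631 J.
W = (21632 − 8631) / 0.6667 = 19501 J.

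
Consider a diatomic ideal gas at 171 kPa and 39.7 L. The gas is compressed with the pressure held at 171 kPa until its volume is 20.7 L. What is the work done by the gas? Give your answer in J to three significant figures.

W ≈ -3250 J

Isobaric: W = P ΔV.
W = (171 kPa)(20.7 − 39.7 L) = (171)(-19) = -3249 J.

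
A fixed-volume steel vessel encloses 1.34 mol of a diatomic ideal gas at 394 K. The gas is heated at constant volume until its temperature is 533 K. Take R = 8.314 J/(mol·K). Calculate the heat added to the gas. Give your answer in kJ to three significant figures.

Q ≈ 3.87 kJ

Constant volume ⇒ W = 0, so Q = ΔU = nCᵥΔT with Cᵥ = 5R/2 = 20.79 J/(mol·K).
ΔU = (1.34)(20.79)(533 − 394) = 3871 J.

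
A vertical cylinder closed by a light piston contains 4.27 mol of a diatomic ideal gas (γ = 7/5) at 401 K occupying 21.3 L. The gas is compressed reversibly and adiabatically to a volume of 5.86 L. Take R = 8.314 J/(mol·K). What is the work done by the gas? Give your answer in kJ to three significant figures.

Adiabatic: TV^(γ−1) = const with γ = 7/5.
T₂ = T₁ (V₁/V₂)^(γ−1) = 401 × (21.3/5.86)^0.4 = 401 × 1.676 = 672 K.
W_by = nCᵥ(T₁ − T₂) = (4.27)(20.79)(401 − 672) = -24047 J.

W ≈ -24.0 kJ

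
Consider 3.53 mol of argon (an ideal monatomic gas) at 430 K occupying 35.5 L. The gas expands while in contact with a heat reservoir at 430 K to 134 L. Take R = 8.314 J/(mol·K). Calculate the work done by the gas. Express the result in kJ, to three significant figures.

Isothermal: W = nRT ln(V₂/V₁).
W = (3.53)(8.314)(430) × ln(134/35.5)
  = 12620 × 1.328
W_by_gas = 16763 J.

W ≈ 16.8 kJ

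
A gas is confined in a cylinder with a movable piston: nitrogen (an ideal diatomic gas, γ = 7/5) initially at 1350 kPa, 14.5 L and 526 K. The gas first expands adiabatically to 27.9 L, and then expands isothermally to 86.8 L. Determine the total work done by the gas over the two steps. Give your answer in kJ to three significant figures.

W_total ≈ 28.4 kJ

Step 1 (adiabatic): W = (P₁V₁ − P₂V₂)/(γ−1) = (19575 − 15066)/0.4 = 11272 J.
After step 1: P = 540 kPa, V = 27.9 L, T = 404.8 K.
Step 2 (isothermal): W = P₁V₁ ln(V₂/V₁) = (15066) ln(86.8/27.9) = 17100 J.
W_total = 11272 + 17100 = 28372 J.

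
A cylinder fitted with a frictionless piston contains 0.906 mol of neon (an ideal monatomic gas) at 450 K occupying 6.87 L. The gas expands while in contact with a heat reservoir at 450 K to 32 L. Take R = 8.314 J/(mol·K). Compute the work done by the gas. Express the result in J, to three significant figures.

Isothermal: W = nRT ln(V₂/V₁).
W = (0.906)(8.314)(450) × ln(32/6.87)
  = 3390 × 1.539
W_by_gas = 5215 J.

W ≈ 5220 J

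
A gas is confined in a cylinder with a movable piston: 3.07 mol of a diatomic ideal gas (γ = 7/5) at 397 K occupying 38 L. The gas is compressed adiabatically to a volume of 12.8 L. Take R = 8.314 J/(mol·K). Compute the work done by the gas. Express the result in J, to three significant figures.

Adiabatic: TV^(γ−1) = const with γ = 7/5.
T₂ = T₁ (V₁/V₂)^(γ−1) = 397 × (38/12.8)^0.4 = 397 × 1.545 = 613.5 K.
W_by = nCᵥ(T₁ − T₂) = (3.07)(20.79)(397 − 613.5) = -13815 J.

W ≈ -13800 J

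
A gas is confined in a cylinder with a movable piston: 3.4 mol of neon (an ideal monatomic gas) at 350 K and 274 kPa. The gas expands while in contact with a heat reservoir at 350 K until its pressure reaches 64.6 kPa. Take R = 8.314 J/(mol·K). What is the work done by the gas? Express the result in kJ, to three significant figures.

W ≈ 14.3 kJ

Isothermal process: W = nRT ln(V₂/V₁) = nRT ln(P₁/P₂).
W = (3.4)(8.314)(350) × ln(274/64.6)
  = 9894 × ln(4.241) = 9894 × 1.445
W_by_gas = 14295 J.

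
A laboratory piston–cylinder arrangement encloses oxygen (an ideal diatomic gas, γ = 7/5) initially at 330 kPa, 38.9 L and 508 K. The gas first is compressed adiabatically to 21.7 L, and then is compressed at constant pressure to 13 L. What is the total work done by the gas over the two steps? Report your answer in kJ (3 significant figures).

W_total ≈ -14.9 kJ

Step 1 (adiabatic): W = (P₁V₁ − P₂V₂)/(γ−1) = (12837 − 16213)/0.4 = -8440 J.
After step 1: P = 747.1 kPa, V = 21.7 L, T = 641.6 K.
Step 2 (isobaric): W = PΔV = (747.1 kPa)(13 − 21.7 L) = -6500 J.
W_total = -8440 − 6500 = -14940 J.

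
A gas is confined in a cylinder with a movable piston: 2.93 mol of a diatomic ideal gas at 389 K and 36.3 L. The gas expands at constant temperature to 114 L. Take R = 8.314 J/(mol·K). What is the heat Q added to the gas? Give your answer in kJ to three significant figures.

Q ≈ 10.8 kJ

Isothermal ⇒ ΔU = 0, so Q = W = nRT ln(V₂/V₁).
Q = (2.93)(8.314)(389) ln(114/36.3) = 9476 × 1.144 = 10844 J.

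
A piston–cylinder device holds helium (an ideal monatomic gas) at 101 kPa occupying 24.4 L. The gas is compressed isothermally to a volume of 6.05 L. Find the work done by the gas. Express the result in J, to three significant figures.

W ≈ -3440 J

Isothermal: W = nRT ln(V₂/V₁) = P₁V₁ ln(V₂/V₁).
P₁V₁ = (101 kPa)(24.4 L) = 2464 J.
W = 2464 × ln(6.05/24.4) = 2464 × -1.395
W_by_gas = -3437 J.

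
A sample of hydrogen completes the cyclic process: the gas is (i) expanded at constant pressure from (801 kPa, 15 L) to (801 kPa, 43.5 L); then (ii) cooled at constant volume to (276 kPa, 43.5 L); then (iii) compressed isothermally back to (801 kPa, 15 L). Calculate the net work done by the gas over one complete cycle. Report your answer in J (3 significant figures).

Leg (i): W = PΔV = (801)(43.5 − 15) = 22828 J.
Leg (ii): W = 0.
Leg (iii): W = PᵢVᵢ ln(V_f/Vᵢ) = (12006) ln(15/43.5) = -12783 J.
W_net = 22828 − 12783 = 10046 J.

W_net ≈ 10000 J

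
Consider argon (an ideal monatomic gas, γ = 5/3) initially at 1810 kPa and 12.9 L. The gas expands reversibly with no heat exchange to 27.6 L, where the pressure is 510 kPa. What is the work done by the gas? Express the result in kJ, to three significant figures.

Adiabatic: W = (P₁V₁ − P₂V₂)/(γ − 1) with γ = 5/3.
P₁V₁ = 23349 J, P₂V₂ = 14076 J.
W = (23349 − 14076) / 0.6667 = 13909 J.

W ≈ 13.9 kJ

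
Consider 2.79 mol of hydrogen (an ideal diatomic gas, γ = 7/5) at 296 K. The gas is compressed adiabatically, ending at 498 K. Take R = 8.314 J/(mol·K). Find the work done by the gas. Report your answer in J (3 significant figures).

Adiabatic ⇒ Q = 0, so W_by = −ΔU = nCᵥ(T₁ − T₂).
Cᵥ = 5R/2 = 20.79 J/(mol·K).
W = (2.79)(20.79)(296 − 498) = -11714 J.

W ≈ -11700 J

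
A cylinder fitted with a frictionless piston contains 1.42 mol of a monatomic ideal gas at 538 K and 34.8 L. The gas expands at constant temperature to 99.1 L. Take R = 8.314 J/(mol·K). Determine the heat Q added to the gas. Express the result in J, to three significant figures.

Q ≈ 6650 J

Isothermal ⇒ ΔU = 0, so Q = W = nRT ln(V₂/V₁).
Q = (1.42)(8.314)(538) ln(99.1/34.8) = 6352 × 1.047 = 6647 J.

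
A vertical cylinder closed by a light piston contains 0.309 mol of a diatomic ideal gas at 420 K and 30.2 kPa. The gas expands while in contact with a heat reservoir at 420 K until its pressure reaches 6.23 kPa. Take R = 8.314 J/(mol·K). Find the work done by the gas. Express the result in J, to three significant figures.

W ≈ 1700 J

Isothermal process: W = nRT ln(V₂/V₁) = nRT ln(P₁/P₂).
W = (0.309)(8.314)(420) × ln(30.2/6.23)
  = 1079 × ln(4.848) = 1079 × 1.578
W_by_gas = 1703 J.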